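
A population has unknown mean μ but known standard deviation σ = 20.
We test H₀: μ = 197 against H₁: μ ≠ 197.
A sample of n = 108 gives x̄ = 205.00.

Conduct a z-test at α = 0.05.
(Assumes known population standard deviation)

Standard error: SE = σ/√n = 20/√108 = 1.9245
z-statistic: z = (x̄ - μ₀)/SE = (205.00 - 197)/1.9245 = 4.1569
Critical value: ±1.960
p-value < 0.0001
Decision: reject H₀

Answer: z = 4.1569, reject H₀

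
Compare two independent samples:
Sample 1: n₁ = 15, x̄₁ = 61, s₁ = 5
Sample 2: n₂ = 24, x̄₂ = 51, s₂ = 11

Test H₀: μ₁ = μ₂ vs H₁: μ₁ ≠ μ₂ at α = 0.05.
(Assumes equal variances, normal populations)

Answer: t = 3.3017, reject H₀

Derivation:
Pooled variance: s²_p = [14×5² + 23×11²]/(37) = 84.6757
s_p = 9.2019
SE = s_p×√(1/n₁ + 1/n₂) = 9.2019×√(1/15 + 1/24) = 3.0287
t = (x̄₁ - x̄₂)/SE = (61 - 51)/3.0287 = 3.3017
df = 37, t-critical = ±2.026
Decision: reject H₀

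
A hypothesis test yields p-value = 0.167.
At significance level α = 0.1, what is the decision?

Answer: fail to reject H₀

Derivation:
Compare p-value to α:
0.167 ≥ 0.1
Decision: fail to reject H₀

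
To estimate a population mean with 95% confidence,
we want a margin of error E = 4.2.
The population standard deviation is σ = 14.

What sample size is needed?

z_0.025 = 1.960
n = (z×σ/E)² = (1.960×14/4.2)²
n = 42.6844
Round up: n = 43

Answer: n = 43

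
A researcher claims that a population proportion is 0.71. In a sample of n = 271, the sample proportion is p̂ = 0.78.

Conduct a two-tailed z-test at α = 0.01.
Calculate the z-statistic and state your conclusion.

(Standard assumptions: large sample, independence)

H₀: p = 0.71, H₁: p ≠ 0.71
Standard error: SE = √(p₀(1-p₀)/n) = √(0.71×0.29/271) = 0.027564
z-statistic: z = (p̂ - p₀)/SE = (0.78 - 0.71)/0.027564 = 2.5395
Critical value: z_0.005 = ±2.576
p-value = 0.0111
Decision: fail to reject H₀ at α = 0.01

Answer: z = 2.5395, fail to reject H₀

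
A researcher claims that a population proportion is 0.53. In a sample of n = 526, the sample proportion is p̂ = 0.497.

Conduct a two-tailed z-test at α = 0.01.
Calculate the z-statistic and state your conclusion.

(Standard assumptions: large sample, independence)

H₀: p = 0.53, H₁: p ≠ 0.53
Standard error: SE = √(p₀(1-p₀)/n) = √(0.53×0.47/526) = 0.021762
z-statistic: z = (p̂ - p₀)/SE = (0.497 - 0.53)/0.021762 = -1.5164
Critical value: z_0.005 = ±2.576
p-value = 0.1294
Decision: fail to reject H₀ at α = 0.01

Answer: z = -1.5164, fail to reject H₀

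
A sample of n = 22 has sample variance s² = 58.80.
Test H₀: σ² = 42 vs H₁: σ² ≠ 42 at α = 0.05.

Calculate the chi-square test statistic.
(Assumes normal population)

Answer: χ² = 29.4000, fail to reject H₀

Derivation:
df = n - 1 = 21
χ² = (n-1)s²/σ₀² = 21×58.80/42 = 29.4000
Critical values: χ²_{0.975,21} = 10.283, χ²_{0.025,21} = 35.479
Rejection region: χ² < 10.283 or χ² > 35.479
Decision: fail to reject H₀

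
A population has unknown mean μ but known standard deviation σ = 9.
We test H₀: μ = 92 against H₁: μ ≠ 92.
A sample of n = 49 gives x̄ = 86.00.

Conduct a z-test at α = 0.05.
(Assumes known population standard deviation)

Standard error: SE = σ/√n = 9/√49 = 1.2857
z-statistic: z = (x̄ - μ₀)/SE = (86.00 - 92)/1.2857 = -4.6667
Critical value: ±1.960
p-value < 0.0001
Decision: reject H₀

Answer: z = -4.6667, reject H₀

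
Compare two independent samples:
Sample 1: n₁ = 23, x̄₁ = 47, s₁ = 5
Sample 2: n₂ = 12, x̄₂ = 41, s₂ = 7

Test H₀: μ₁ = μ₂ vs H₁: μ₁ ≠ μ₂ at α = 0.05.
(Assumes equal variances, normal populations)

Pooled variance: s²_p = [22×5² + 11×7²]/(33) = 33.0000
s_p = 5.7446
SE = s_p×√(1/n₁ + 1/n₂) = 5.7446×√(1/23 + 1/12) = 2.0457
t = (x̄₁ - x̄₂)/SE = (47 - 41)/2.0457 = 2.9330
df = 33, t-critical = ±2.035
Decision: reject H₀

Answer: t = 2.9330, reject H₀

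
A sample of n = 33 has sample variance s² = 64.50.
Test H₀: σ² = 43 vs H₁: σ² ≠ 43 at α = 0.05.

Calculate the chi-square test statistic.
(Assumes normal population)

df = n - 1 = 32
χ² = (n-1)s²/σ₀² = 32×64.50/43 = 48.0000
Critical values: χ²_{0.975,32} = 18.291, χ²_{0.025,32} = 49.480
Rejection region: χ² < 18.291 or χ² > 49.480
Decision: fail to reject H₀

Answer: χ² = 48.0000, fail to reject H₀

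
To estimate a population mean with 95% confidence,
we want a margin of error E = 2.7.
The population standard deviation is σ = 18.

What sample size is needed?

z_0.025 = 1.960
n = (z×σ/E)² = (1.960×18/2.7)²
n = 170.7378
Round up: n = 171

Answer: n = 171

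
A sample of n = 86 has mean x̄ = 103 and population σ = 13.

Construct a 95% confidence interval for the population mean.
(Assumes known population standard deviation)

Answer: (100.2525, 105.7475)

Derivation:
Confidence level: 95%, α = 0.05
z_0.025 = 1.960
SE = σ/√n = 13/√86 = 1.4018
Margin of error = 1.960 × 1.4018 = 2.7475
CI: x̄ ± margin = 103 ± 2.7475
CI: (100.2525, 105.7475)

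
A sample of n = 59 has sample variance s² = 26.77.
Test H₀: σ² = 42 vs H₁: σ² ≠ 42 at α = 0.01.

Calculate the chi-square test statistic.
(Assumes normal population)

Answer: χ² = 36.9681, fail to reject H₀

Derivation:
df = n - 1 = 58
χ² = (n-1)s²/σ₀² = 58×26.77/42 = 36.9681
Critical values: χ²_{0.995,58} = 34.008, χ²_{0.005,58} = 89.477
Rejection region: χ² < 34.008 or χ² > 89.477
Decision: fail to reject H₀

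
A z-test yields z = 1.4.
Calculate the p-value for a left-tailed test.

For z = 1.4:
p = P(Z < 1.4) = Φ(1.4) = 0.9192

Answer: p-value ≈ 0.9192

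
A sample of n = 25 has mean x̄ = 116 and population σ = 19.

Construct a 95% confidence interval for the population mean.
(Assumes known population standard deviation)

Confidence level: 95%, α = 0.05
z_0.025 = 1.960
SE = σ/√n = 19/√25 = 3.8000
Margin of error = 1.960 × 3.8000 = 7.4480
CI: x̄ ± margin = 116 ± 7.4480
CI: (108.5520, 123.4480)

Answer: (108.5520, 123.4480)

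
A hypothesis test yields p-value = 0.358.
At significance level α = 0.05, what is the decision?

Answer: fail to reject H₀

Derivation:
Compare p-value to α:
0.358 ≥ 0.05
Decision: fail to reject H₀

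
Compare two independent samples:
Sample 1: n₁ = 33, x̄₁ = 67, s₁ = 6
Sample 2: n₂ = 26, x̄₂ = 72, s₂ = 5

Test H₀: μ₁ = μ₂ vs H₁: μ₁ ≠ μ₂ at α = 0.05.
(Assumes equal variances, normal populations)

Pooled variance: s²_p = [32×6² + 25×5²]/(57) = 31.1754
s_p = 5.5835
SE = s_p×√(1/n₁ + 1/n₂) = 5.5835×√(1/33 + 1/26) = 1.4642
t = (x̄₁ - x̄₂)/SE = (67 - 72)/1.4642 = -3.4148
df = 57, t-critical = ±2.002
Decision: reject H₀

Answer: t = -3.4148, reject H₀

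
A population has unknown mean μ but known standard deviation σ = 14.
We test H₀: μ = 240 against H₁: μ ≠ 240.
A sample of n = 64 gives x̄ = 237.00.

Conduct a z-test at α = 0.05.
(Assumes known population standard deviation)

Standard error: SE = σ/√n = 14/√64 = 1.7500
z-statistic: z = (x̄ - μ₀)/SE = (237.00 - 240)/1.7500 = -1.7143
Critical value: ±1.960
p-value = 0.0865
Decision: fail to reject H₀

Answer: z = -1.7143, fail to reject H₀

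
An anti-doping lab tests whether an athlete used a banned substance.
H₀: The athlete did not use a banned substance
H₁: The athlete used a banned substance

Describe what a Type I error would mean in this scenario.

Answer: Falsely accusing a clean athlete of doping

Derivation:
Type I error: rejecting H₀ when it is actually true (false positive).
Type II error: failing to reject H₀ when H₁ is actually true (false negative).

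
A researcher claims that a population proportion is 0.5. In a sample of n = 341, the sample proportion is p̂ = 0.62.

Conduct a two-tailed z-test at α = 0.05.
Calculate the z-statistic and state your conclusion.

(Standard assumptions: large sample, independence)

Answer: z = 4.4318, reject H₀

Derivation:
H₀: p = 0.5, H₁: p ≠ 0.5
Standard error: SE = √(p₀(1-p₀)/n) = √(0.5×0.5/341) = 0.027077
z-statistic: z = (p̂ - p₀)/SE = (0.62 - 0.5)/0.027077 = 4.4318
Critical value: z_0.025 = ±1.960
p-value < 0.0001
Decision: reject H₀ at α = 0.05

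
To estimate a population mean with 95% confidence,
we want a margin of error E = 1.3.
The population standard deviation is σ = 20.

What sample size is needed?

z_0.025 = 1.960
n = (z×σ/E)² = (1.960×20/1.3)²
n = 909.2544
Round up: n = 910

Answer: n = 910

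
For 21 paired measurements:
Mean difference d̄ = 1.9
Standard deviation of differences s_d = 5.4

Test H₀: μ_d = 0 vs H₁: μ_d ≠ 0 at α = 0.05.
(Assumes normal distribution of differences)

df = n - 1 = 20
SE = s_d/√n = 5.4/√21 = 1.1784
t = d̄/SE = 1.9/1.1784 = 1.6124
Critical value: t_{0.025,20} = ±2.086
p-value ≈ 0.1225
Decision: fail to reject H₀

Answer: t = 1.6124, fail to reject H₀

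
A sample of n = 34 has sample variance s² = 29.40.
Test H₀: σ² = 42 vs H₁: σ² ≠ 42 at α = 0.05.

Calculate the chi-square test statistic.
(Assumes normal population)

df = n - 1 = 33
χ² = (n-1)s²/σ₀² = 33×29.40/42 = 23.1000
Critical values: χ²_{0.975,33} = 19.047, χ²_{0.025,33} = 50.725
Rejection region: χ² < 19.047 or χ² > 50.725
Decision: fail to reject H₀

Answer: χ² = 23.1000, fail to reject H₀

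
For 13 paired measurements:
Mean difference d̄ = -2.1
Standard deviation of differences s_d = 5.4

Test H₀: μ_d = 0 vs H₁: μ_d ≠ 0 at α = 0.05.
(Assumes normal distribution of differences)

df = n - 1 = 12
SE = s_d/√n = 5.4/√13 = 1.4977
t = d̄/SE = -2.1/1.4977 = -1.4021
Critical value: t_{0.025,12} = ±2.179
p-value ≈ 0.1862
Decision: fail to reject H₀

Answer: t = -1.4021, fail to reject H₀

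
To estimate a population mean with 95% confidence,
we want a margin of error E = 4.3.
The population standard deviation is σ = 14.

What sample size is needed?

z_0.025 = 1.960
n = (z×σ/E)² = (1.960×14/4.3)²
n = 40.7222
Round up: n = 41

Answer: n = 41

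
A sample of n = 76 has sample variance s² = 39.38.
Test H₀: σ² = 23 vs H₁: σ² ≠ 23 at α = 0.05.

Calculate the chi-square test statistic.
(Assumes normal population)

df = n - 1 = 75
χ² = (n-1)s²/σ₀² = 75×39.38/23 = 128.4130
Critical values: χ²_{0.975,75} = 52.942, χ²_{0.025,75} = 100.839
Rejection region: χ² < 52.942 or χ² > 100.839
Decision: reject H₀

Answer: χ² = 128.4130, reject H₀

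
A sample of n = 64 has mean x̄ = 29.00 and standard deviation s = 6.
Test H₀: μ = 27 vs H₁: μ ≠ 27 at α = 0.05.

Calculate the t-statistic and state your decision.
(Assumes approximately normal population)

Answer: t = 2.6667, reject H₀

Derivation:
df = n - 1 = 63
SE = s/√n = 6/√64 = 0.7500
t = (x̄ - μ₀)/SE = (29.00 - 27)/0.7500 = 2.6667
Critical value: t_{0.025,63} = ±1.998
p-value ≈ 0.0097
Decision: reject H₀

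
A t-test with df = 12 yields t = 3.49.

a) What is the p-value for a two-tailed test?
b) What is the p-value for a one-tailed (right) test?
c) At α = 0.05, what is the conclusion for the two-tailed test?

Using t-distribution with df = 12:
a) Two-tailed: p = 2×P(T > 3.49) = 0.0045
b) One-tailed: p = P(T > 3.49) = 0.0022
c) 0.0045 < 0.05, reject H₀

Answer: a) 0.0045, b) 0.0022, c) reject H₀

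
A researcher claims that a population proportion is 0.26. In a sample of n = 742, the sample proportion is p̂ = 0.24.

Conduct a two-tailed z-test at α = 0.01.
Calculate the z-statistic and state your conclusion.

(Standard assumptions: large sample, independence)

Answer: z = -1.2420, fail to reject H₀

Derivation:
H₀: p = 0.26, H₁: p ≠ 0.26
Standard error: SE = √(p₀(1-p₀)/n) = √(0.26×0.74/742) = 0.016103
z-statistic: z = (p̂ - p₀)/SE = (0.24 - 0.26)/0.016103 = -1.2420
Critical value: z_0.005 = ±2.576
p-value = 0.2142
Decision: fail to reject H₀ at α = 0.01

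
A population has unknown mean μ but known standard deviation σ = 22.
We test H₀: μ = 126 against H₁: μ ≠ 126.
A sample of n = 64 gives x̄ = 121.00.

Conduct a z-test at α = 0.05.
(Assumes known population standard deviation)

Standard error: SE = σ/√n = 22/√64 = 2.7500
z-statistic: z = (x̄ - μ₀)/SE = (121.00 - 126)/2.7500 = -1.8182
Critical value: ±1.960
p-value = 0.0690
Decision: fail to reject H₀

Answer: z = -1.8182, fail to reject H₀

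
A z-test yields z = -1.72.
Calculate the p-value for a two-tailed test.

For z = -1.72:
p = 2×P(Z > |-1.72|) = 2×(1 - Φ(1.72)) = 0.0854

Answer: p-value ≈ 0.0854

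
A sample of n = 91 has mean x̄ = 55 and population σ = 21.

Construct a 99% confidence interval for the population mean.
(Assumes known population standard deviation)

Answer: (49.3292, 60.6708)

Derivation:
Confidence level: 99%, α = 0.01
z_0.005 = 2.576
SE = σ/√n = 21/√91 = 2.2014
Margin of error = 2.576 × 2.2014 = 5.6708
CI: x̄ ± margin = 55 ± 5.6708
CI: (49.3292, 60.6708)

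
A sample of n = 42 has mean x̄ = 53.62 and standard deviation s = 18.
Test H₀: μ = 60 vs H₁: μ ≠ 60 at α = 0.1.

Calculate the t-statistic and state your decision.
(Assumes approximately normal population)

Answer: t = -2.2970, reject H₀

Derivation:
df = n - 1 = 41
SE = s/√n = 18/√42 = 2.7775
t = (x̄ - μ₀)/SE = (53.62 - 60)/2.7775 = -2.2970
Critical value: t_{0.05,41} = ±1.683
p-value ≈ 0.0268
Decision: reject H₀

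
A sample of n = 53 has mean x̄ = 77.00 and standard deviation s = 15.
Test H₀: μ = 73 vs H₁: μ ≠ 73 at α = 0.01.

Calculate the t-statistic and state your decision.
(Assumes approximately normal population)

df = n - 1 = 52
SE = s/√n = 15/√53 = 2.0604
t = (x̄ - μ₀)/SE = (77.00 - 73)/2.0604 = 1.9414
Critical value: t_{0.005,52} = ±2.674
p-value ≈ 0.0576
Decision: fail to reject H₀

Answer: t = 1.9414, fail to reject H₀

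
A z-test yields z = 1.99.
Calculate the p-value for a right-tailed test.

For z = 1.99:
p = P(Z > 1.99) = 1 - Φ(1.99) = 0.0233

Answer: p-value ≈ 0.0233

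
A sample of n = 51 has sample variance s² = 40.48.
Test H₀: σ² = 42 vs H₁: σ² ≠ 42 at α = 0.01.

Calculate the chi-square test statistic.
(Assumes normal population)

Answer: χ² = 48.1905, fail to reject H₀

Derivation:
df = n - 1 = 50
χ² = (n-1)s²/σ₀² = 50×40.48/42 = 48.1905
Critical values: χ²_{0.995,50} = 27.991, χ²_{0.005,50} = 79.490
Rejection region: χ² < 27.991 or χ² > 79.490
Decision: fail to reject H₀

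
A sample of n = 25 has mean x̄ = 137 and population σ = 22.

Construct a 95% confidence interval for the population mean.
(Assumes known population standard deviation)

Confidence level: 95%, α = 0.05
z_0.025 = 1.960
SE = σ/√n = 22/√25 = 4.4000
Margin of error = 1.960 × 4.4000 = 8.6240
CI: x̄ ± margin = 137 ± 8.6240
CI: (128.3760, 145.6240)

Answer: (128.3760, 145.6240)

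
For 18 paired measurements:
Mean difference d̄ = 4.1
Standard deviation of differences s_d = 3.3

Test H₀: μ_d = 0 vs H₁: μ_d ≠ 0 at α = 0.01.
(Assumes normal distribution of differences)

Answer: t = 5.2713, reject H₀

Derivation:
df = n - 1 = 17
SE = s_d/√n = 3.3/√18 = 0.7778
t = d̄/SE = 4.1/0.7778 = 5.2713
Critical value: t_{0.005,17} = ±2.898
p-value ≈ 0.0001
Decision: reject H₀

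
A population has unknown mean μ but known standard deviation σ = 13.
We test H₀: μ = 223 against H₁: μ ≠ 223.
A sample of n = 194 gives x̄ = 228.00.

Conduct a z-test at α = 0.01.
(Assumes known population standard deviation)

Answer: z = 5.3573, reject H₀

Derivation:
Standard error: SE = σ/√n = 13/√194 = 0.9333
z-statistic: z = (x̄ - μ₀)/SE = (228.00 - 223)/0.9333 = 5.3573
Critical value: ±2.576
p-value < 0.0001
Decision: reject H₀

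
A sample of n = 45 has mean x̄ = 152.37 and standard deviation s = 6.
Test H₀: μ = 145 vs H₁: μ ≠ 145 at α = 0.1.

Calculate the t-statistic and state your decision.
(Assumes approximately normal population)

Answer: t = 8.2402, reject H₀

Derivation:
df = n - 1 = 44
SE = s/√n = 6/√45 = 0.8944
t = (x̄ - μ₀)/SE = (152.37 - 145)/0.8944 = 8.2402
Critical value: t_{0.05,44} = ±1.680
p-value < 0.0001
Decision: reject H₀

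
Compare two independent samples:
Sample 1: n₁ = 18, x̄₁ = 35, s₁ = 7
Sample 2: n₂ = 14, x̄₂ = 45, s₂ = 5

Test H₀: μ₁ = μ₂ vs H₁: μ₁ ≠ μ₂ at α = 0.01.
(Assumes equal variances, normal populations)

Pooled variance: s²_p = [17×7² + 13×5²]/(30) = 38.6000
s_p = 6.2129
SE = s_p×√(1/n₁ + 1/n₂) = 6.2129×√(1/18 + 1/14) = 2.2140
t = (x̄₁ - x̄₂)/SE = (35 - 45)/2.2140 = -4.5167
df = 30, t-critical = ±2.750
Decision: reject H₀

Answer: t = -4.5167, reject H₀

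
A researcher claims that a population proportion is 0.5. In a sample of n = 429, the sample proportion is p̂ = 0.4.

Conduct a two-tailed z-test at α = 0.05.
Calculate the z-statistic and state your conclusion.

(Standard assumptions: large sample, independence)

H₀: p = 0.5, H₁: p ≠ 0.5
Standard error: SE = √(p₀(1-p₀)/n) = √(0.5×0.5/429) = 0.024140
z-statistic: z = (p̂ - p₀)/SE = (0.4 - 0.5)/0.024140 = -4.1425
Critical value: z_0.025 = ±1.960
p-value < 0.0001
Decision: reject H₀ at α = 0.05

Answer: z = -4.1425, reject H₀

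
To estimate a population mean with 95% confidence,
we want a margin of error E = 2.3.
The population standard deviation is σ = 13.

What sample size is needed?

Answer: n = 123

Derivation:
z_0.025 = 1.960
n = (z×σ/E)² = (1.960×13/2.3)²
n = 122.7279
Round up: n = 123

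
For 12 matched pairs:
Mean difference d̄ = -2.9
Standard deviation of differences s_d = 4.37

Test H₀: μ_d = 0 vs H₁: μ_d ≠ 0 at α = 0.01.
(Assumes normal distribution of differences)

Answer: t = -2.2989, fail to reject H₀

Derivation:
df = n - 1 = 11
SE = s_d/√n = 4.37/√12 = 1.2615
t = d̄/SE = -2.9/1.2615 = -2.2989
Critical value: t_{0.005,11} = ±3.106
p-value ≈ 0.0421
Decision: fail to reject H₀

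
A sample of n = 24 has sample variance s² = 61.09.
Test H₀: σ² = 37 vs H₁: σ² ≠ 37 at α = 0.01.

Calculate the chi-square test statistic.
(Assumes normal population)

df = n - 1 = 23
χ² = (n-1)s²/σ₀² = 23×61.09/37 = 37.9749
Critical values: χ²_{0.995,23} = 9.260, χ²_{0.005,23} = 44.181
Rejection region: χ² < 9.260 or χ² > 44.181
Decision: fail to reject H₀

Answer: χ² = 37.9749, fail to reject H₀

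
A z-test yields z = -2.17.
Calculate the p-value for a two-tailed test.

For z = -2.17:
p = 2×P(Z > |-2.17|) = 2×(1 - Φ(2.17)) = 0.0300

Answer: p-value ≈ 0.0300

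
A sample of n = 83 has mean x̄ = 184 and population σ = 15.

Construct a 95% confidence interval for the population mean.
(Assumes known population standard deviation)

Confidence level: 95%, α = 0.05
z_0.025 = 1.960
SE = σ/√n = 15/√83 = 1.6465
Margin of error = 1.960 × 1.6465 = 3.2271
CI: x̄ ± margin = 184 ± 3.2271
CI: (180.7729, 187.2271)

Answer: (180.7729, 187.2271)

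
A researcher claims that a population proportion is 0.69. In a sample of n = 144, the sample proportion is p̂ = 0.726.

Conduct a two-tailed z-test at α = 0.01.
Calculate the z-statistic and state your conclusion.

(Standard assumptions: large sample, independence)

H₀: p = 0.69, H₁: p ≠ 0.69
Standard error: SE = √(p₀(1-p₀)/n) = √(0.69×0.31/144) = 0.038541
z-statistic: z = (p̂ - p₀)/SE = (0.726 - 0.69)/0.038541 = 0.9341
Critical value: z_0.005 = ±2.576
p-value = 0.3503
Decision: fail to reject H₀ at α = 0.01

Answer: z = 0.9341, fail to reject H₀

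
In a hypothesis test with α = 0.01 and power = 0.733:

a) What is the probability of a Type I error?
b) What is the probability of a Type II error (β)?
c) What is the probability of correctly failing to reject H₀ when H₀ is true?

a) Type I error probability = α = 0.01
b) Power = P(reject H₀ | H₁ true) = 1 - β = 0.733, so Type II error probability = β = 1 - Power = 0.267
c) P(fail to reject H₀ | H₀ true) = 1 - α = 0.99

Answer: a) 0.01, b) 0.267, c) 0.99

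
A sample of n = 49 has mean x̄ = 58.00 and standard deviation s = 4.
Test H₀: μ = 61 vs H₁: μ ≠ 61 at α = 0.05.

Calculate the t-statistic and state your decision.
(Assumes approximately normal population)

df = n - 1 = 48
SE = s/√n = 4/√49 = 0.5714
t = (x̄ - μ₀)/SE = (58.00 - 61)/0.5714 = -5.2503
Critical value: t_{0.025,48} = ±2.011
p-value < 0.0001
Decision: reject H₀

Answer: t = -5.2503, reject H₀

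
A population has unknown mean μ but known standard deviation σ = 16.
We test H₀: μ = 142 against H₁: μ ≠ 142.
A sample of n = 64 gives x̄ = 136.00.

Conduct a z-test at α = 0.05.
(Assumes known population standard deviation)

Standard error: SE = σ/√n = 16/√64 = 2.0000
z-statistic: z = (x̄ - μ₀)/SE = (136.00 - 142)/2.0000 = -3.0000
Critical value: ±1.960
p-value = 0.0027
Decision: reject H₀

Answer: z = -3.0000, reject H₀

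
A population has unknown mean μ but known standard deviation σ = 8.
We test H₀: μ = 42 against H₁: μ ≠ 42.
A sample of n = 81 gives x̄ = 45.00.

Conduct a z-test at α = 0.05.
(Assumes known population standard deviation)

Standard error: SE = σ/√n = 8/√81 = 0.8889
z-statistic: z = (x̄ - μ₀)/SE = (45.00 - 42)/0.8889 = 3.3750
Critical value: ±1.960
p-value = 0.0007
Decision: reject H₀

Answer: z = 3.3750, reject H₀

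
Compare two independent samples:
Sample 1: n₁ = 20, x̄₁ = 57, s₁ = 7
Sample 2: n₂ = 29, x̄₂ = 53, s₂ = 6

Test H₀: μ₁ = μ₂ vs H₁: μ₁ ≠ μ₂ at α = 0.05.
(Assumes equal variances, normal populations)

Pooled variance: s²_p = [19×7² + 28×6²]/(47) = 41.2553
s_p = 6.4230
SE = s_p×√(1/n₁ + 1/n₂) = 6.4230×√(1/20 + 1/29) = 1.8669
t = (x̄₁ - x̄₂)/SE = (57 - 53)/1.8669 = 2.1426
df = 47, t-critical = ±2.012
Decision: reject H₀

Answer: t = 2.1426, reject H₀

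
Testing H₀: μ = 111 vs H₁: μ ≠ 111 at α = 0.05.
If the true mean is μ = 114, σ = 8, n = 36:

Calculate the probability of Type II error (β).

SE = σ/√n = 8/√36 = 1.3333
Critical values: μ₀ ± z_0.025×SE = 111 ± 1.960×1.3333
Acceptance region: (108.3867, 113.6133)
Under H₁ (μ = 114): z_high = (113.6133 - 114)/1.3333 = -0.2900, z_low = (108.3867 - 114)/1.3333 = -4.2101
β = P(not reject | H₁) = Φ(-0.2900) - Φ(-4.2101) ≈ 0.3859

Answer: β ≈ 0.3859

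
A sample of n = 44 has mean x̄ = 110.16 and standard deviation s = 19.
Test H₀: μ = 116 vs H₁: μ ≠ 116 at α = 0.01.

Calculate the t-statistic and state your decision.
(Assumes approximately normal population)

Answer: t = -2.0388, fail to reject H₀

Derivation:
df = n - 1 = 43
SE = s/√n = 19/√44 = 2.8644
t = (x̄ - μ₀)/SE = (110.16 - 116)/2.8644 = -2.0388
Critical value: t_{0.005,43} = ±2.695
p-value ≈ 0.0476
Decision: fail to reject H₀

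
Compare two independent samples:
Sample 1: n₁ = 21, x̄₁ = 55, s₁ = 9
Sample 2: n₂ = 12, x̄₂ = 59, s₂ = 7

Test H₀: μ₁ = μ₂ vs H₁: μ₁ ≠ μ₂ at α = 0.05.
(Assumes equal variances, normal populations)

Pooled variance: s²_p = [20×9² + 11×7²]/(31) = 69.6452
s_p = 8.3454
SE = s_p×√(1/n₁ + 1/n₂) = 8.3454×√(1/21 + 1/12) = 3.0200
t = (x̄₁ - x̄₂)/SE = (55 - 59)/3.0200 = -1.3245
df = 31, t-critical = ±2.040
Decision: fail to reject H₀

Answer: t = -1.3245, fail to reject H₀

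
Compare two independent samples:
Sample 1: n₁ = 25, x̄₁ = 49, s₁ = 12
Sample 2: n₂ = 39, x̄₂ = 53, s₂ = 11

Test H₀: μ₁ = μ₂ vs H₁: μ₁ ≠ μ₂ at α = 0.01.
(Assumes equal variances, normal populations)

Pooled variance: s²_p = [24×12² + 38×11²]/(62) = 129.9032
s_p = 11.3975
SE = s_p×√(1/n₁ + 1/n₂) = 11.3975×√(1/25 + 1/39) = 2.9201
t = (x̄₁ - x̄₂)/SE = (49 - 53)/2.9201 = -1.3698
df = 62, t-critical = ±2.657
Decision: fail to reject H₀

Answer: t = -1.3698, fail to reject H₀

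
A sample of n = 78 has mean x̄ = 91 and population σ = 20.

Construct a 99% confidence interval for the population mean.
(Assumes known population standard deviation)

Confidence level: 99%, α = 0.01
z_0.005 = 2.576
SE = σ/√n = 20/√78 = 2.2646
Margin of error = 2.576 × 2.2646 = 5.8336
CI: x̄ ± margin = 91 ± 5.8336
CI: (85.1664, 96.8336)

Answer: (85.1664, 96.8336)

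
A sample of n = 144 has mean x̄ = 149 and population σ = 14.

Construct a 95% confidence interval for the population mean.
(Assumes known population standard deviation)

Answer: (146.7133, 151.2867)

Derivation:
Confidence level: 95%, α = 0.05
z_0.025 = 1.960
SE = σ/√n = 14/√144 = 1.1667
Margin of error = 1.960 × 1.1667 = 2.2867
CI: x̄ ± margin = 149 ± 2.2867
CI: (146.7133, 151.2867)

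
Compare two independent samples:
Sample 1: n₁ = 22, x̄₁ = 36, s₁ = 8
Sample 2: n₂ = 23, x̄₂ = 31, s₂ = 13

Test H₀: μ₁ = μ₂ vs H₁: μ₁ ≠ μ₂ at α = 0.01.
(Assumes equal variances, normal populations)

Pooled variance: s²_p = [21×8² + 22×13²]/(43) = 117.7209
s_p = 10.8499
SE = s_p×√(1/n₁ + 1/n₂) = 10.8499×√(1/22 + 1/23) = 3.2356
t = (x̄₁ - x̄₂)/SE = (36 - 31)/3.2356 = 1.5453
df = 43, t-critical = ±2.695
Decision: fail to reject H₀

Answer: t = 1.5453, fail to reject H₀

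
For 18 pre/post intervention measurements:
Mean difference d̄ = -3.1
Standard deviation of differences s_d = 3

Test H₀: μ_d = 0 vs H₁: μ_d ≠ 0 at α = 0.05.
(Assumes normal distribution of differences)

df = n - 1 = 17
SE = s_d/√n = 3/√18 = 0.7071
t = d̄/SE = -3.1/0.7071 = -4.3841
Critical value: t_{0.025,17} = ±2.110
p-value ≈ 0.0004
Decision: reject H₀

Answer: t = -4.3841, reject H₀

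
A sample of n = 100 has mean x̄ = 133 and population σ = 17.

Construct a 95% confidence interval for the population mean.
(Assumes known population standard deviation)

Confidence level: 95%, α = 0.05
z_0.025 = 1.960
SE = σ/√n = 17/√100 = 1.7000
Margin of error = 1.960 × 1.7000 = 3.3320
CI: x̄ ± margin = 133 ± 3.3320
CI: (129.6680, 136.3320)

Answer: (129.6680, 136.3320)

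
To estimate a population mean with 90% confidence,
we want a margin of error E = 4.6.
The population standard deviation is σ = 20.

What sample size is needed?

z_0.05 = 1.645
n = (z×σ/E)² = (1.645×20/4.6)²
n = 51.1536
Round up: n = 52

Answer: n = 52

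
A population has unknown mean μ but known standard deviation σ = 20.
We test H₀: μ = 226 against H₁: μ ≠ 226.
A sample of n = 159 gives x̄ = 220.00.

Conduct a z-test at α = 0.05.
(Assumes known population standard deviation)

Answer: z = -3.7829, reject H₀

Derivation:
Standard error: SE = σ/√n = 20/√159 = 1.5861
z-statistic: z = (x̄ - μ₀)/SE = (220.00 - 226)/1.5861 = -3.7829
Critical value: ±1.960
p-value = 0.0002
Decision: reject H₀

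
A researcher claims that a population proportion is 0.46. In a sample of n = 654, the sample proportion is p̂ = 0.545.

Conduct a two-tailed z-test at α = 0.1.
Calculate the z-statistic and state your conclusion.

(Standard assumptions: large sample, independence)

H₀: p = 0.46, H₁: p ≠ 0.46
Standard error: SE = √(p₀(1-p₀)/n) = √(0.46×0.54/654) = 0.019489
z-statistic: z = (p̂ - p₀)/SE = (0.545 - 0.46)/0.019489 = 4.3614
Critical value: z_0.05 = ±1.645
p-value < 0.0001
Decision: reject H₀ at α = 0.1

Answer: z = 4.3614, reject H₀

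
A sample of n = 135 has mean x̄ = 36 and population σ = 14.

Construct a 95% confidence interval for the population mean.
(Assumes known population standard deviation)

Answer: (33.6384, 38.3616)

Derivation:
Confidence level: 95%, α = 0.05
z_0.025 = 1.960
SE = σ/√n = 14/√135 = 1.2049
Margin of error = 1.960 × 1.2049 = 2.3616
CI: x̄ ± margin = 36 ± 2.3616
CI: (33.6384, 38.3616)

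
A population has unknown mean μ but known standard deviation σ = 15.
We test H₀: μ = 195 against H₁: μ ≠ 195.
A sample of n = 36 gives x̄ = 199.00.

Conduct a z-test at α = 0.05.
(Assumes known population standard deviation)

Standard error: SE = σ/√n = 15/√36 = 2.5000
z-statistic: z = (x̄ - μ₀)/SE = (199.00 - 195)/2.5000 = 1.6000
Critical value: ±1.960
p-value = 0.1096
Decision: fail to reject H₀

Answer: z = 1.6000, fail to reject H₀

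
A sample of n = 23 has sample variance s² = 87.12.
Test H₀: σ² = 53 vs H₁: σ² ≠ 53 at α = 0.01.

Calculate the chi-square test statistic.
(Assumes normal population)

Answer: χ² = 36.1630, fail to reject H₀

Derivation:
df = n - 1 = 22
χ² = (n-1)s²/σ₀² = 22×87.12/53 = 36.1630
Critical values: χ²_{0.995,22} = 8.643, χ²_{0.005,22} = 42.796
Rejection region: χ² < 8.643 or χ² > 42.796
Decision: fail to reject H₀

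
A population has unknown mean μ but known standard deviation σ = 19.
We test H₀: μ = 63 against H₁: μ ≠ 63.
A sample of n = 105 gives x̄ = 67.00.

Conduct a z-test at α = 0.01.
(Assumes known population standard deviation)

Standard error: SE = σ/√n = 19/√105 = 1.8542
z-statistic: z = (x̄ - μ₀)/SE = (67.00 - 63)/1.8542 = 2.1573
Critical value: ±2.576
p-value = 0.0310
Decision: fail to reject H₀

Answer: z = 2.1573, fail to reject H₀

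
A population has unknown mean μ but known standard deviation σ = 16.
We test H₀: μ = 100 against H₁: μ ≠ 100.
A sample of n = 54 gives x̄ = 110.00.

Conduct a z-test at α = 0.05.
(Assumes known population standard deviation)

Answer: z = 4.5928, reject H₀

Derivation:
Standard error: SE = σ/√n = 16/√54 = 2.1773
z-statistic: z = (x̄ - μ₀)/SE = (110.00 - 100)/2.1773 = 4.5928
Critical value: ±1.960
p-value < 0.0001
Decision: reject H₀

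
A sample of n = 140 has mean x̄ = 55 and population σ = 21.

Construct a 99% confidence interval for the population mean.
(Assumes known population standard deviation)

Answer: (50.4281, 59.5719)

Derivation:
Confidence level: 99%, α = 0.01
z_0.005 = 2.576
SE = σ/√n = 21/√140 = 1.7748
Margin of error = 2.576 × 1.7748 = 4.5719
CI: x̄ ± margin = 55 ± 4.5719
CI: (50.4281, 59.5719)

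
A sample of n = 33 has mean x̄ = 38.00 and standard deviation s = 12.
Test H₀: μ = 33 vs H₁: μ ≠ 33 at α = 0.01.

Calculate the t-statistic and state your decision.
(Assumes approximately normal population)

df = n - 1 = 32
SE = s/√n = 12/√33 = 2.0889
t = (x̄ - μ₀)/SE = (38.00 - 33)/2.0889 = 2.3936
Critical value: t_{0.005,32} = ±2.738
p-value ≈ 0.0227
Decision: fail to reject H₀

Answer: t = 2.3936, fail to reject H₀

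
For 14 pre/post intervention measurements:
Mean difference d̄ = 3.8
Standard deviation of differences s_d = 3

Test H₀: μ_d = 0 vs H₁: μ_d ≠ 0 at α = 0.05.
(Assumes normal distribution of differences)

Answer: t = 4.7393, reject H₀

Derivation:
df = n - 1 = 13
SE = s_d/√n = 3/√14 = 0.8018
t = d̄/SE = 3.8/0.8018 = 4.7393
Critical value: t_{0.025,13} = ±2.160
p-value ≈ 0.0004
Decision: reject H₀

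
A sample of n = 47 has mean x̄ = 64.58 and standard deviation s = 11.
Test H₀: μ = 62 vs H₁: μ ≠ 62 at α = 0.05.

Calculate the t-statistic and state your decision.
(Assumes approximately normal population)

df = n - 1 = 46
SE = s/√n = 11/√47 = 1.6045
t = (x̄ - μ₀)/SE = (64.58 - 62)/1.6045 = 1.6080
Critical value: t_{0.025,46} = ±2.013
p-value ≈ 0.1147
Decision: fail to reject H₀

Answer: t = 1.6080, fail to reject H₀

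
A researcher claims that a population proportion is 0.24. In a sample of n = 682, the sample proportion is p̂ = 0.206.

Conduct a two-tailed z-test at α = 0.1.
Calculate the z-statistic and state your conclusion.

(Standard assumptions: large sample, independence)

Answer: z = -2.0790, reject H₀

Derivation:
H₀: p = 0.24, H₁: p ≠ 0.24
Standard error: SE = √(p₀(1-p₀)/n) = √(0.24×0.76/682) = 0.016354
z-statistic: z = (p̂ - p₀)/SE = (0.206 - 0.24)/0.016354 = -2.0790
Critical value: z_0.05 = ±1.645
p-value = 0.0376
Decision: reject H₀ at α = 0.1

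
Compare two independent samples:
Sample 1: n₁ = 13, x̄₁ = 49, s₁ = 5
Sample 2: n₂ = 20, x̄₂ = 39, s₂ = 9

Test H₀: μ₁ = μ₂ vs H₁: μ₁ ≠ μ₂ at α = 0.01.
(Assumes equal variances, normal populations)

Pooled variance: s²_p = [12×5² + 19×9²]/(31) = 59.3226
s_p = 7.7021
SE = s_p×√(1/n₁ + 1/n₂) = 7.7021×√(1/13 + 1/20) = 2.7440
t = (x̄₁ - x̄₂)/SE = (49 - 39)/2.7440 = 3.6443
df = 31, t-critical = ±2.744
Decision: reject H₀

Answer: t = 3.6443, reject H₀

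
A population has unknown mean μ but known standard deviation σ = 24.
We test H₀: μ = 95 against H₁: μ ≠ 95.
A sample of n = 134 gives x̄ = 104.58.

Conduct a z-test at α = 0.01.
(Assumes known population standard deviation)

Standard error: SE = σ/√n = 24/√134 = 2.0733
z-statistic: z = (x̄ - μ₀)/SE = (104.58 - 95)/2.0733 = 4.6207
Critical value: ±2.576
p-value < 0.0001
Decision: reject H₀

Answer: z = 4.6207, reject H₀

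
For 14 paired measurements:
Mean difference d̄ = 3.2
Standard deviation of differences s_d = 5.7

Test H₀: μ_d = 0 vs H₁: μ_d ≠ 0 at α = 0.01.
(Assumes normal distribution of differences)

df = n - 1 = 13
SE = s_d/√n = 5.7/√14 = 1.5234
t = d̄/SE = 3.2/1.5234 = 2.1006
Critical value: t_{0.005,13} = ±3.012
p-value ≈ 0.0558
Decision: fail to reject H₀

Answer: t = 2.1006, fail to reject H₀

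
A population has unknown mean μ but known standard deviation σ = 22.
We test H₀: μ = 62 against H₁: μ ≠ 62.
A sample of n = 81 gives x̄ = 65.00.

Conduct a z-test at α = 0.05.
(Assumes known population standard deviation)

Answer: z = 1.2273, fail to reject H₀

Derivation:
Standard error: SE = σ/√n = 22/√81 = 2.4444
z-statistic: z = (x̄ - μ₀)/SE = (65.00 - 62)/2.4444 = 1.2273
Critical value: ±1.960
p-value = 0.2197
Decision: fail to reject H₀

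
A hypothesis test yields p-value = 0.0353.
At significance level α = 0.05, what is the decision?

Answer: reject H₀

Derivation:
Compare p-value to α:
0.0353 < 0.05
Decision: reject H₀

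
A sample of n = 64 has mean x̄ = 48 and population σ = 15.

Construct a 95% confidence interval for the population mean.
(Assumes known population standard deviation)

Confidence level: 95%, α = 0.05
z_0.025 = 1.960
SE = σ/√n = 15/√64 = 1.8750
Margin of error = 1.960 × 1.8750 = 3.6750
CI: x̄ ± margin = 48 ± 3.6750
CI: (44.3250, 51.6750)

Answer: (44.3250, 51.6750)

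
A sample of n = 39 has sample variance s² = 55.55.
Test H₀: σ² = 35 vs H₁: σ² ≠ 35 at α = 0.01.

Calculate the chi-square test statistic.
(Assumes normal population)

df = n - 1 = 38
χ² = (n-1)s²/σ₀² = 38×55.55/35 = 60.3114
Critical values: χ²_{0.995,38} = 19.289, χ²_{0.005,38} = 64.181
Rejection region: χ² < 19.289 or χ² > 64.181
Decision: fail to reject H₀

Answer: χ² = 60.3114, fail to reject H₀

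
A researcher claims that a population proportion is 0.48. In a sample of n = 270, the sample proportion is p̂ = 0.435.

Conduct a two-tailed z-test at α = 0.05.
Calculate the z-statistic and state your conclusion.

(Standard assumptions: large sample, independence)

H₀: p = 0.48, H₁: p ≠ 0.48
Standard error: SE = √(p₀(1-p₀)/n) = √(0.48×0.52/270) = 0.030405
z-statistic: z = (p̂ - p₀)/SE = (0.435 - 0.48)/0.030405 = -1.4800
Critical value: z_0.025 = ±1.960
p-value = 0.1389
Decision: fail to reject H₀ at α = 0.05

Answer: z = -1.4800, fail to reject H₀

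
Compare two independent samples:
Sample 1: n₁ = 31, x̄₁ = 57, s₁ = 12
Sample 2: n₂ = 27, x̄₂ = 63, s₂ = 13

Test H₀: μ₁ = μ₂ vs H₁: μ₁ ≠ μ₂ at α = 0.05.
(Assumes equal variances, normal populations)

Pooled variance: s²_p = [30×12² + 26×13²]/(56) = 155.6071
s_p = 12.4743
SE = s_p×√(1/n₁ + 1/n₂) = 12.4743×√(1/31 + 1/27) = 3.2837
t = (x̄₁ - x̄₂)/SE = (57 - 63)/3.2837 = -1.8272
df = 56, t-critical = ±2.003
Decision: fail to reject H₀

Answer: t = -1.8272, fail to reject H₀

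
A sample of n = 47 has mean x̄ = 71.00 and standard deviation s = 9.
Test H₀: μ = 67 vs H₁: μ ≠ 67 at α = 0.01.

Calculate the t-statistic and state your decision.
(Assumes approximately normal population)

Answer: t = 3.0469, reject H₀

Derivation:
df = n - 1 = 46
SE = s/√n = 9/√47 = 1.3128
t = (x̄ - μ₀)/SE = (71.00 - 67)/1.3128 = 3.0469
Critical value: t_{0.005,46} = ±2.687
p-value ≈ 0.0038
Decision: reject H₀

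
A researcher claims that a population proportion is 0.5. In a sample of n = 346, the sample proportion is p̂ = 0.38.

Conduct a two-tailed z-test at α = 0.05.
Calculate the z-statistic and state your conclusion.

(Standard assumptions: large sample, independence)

Answer: z = -4.4643, reject H₀

Derivation:
H₀: p = 0.5, H₁: p ≠ 0.5
Standard error: SE = √(p₀(1-p₀)/n) = √(0.5×0.5/346) = 0.026880
z-statistic: z = (p̂ - p₀)/SE = (0.38 - 0.5)/0.026880 = -4.4643
Critical value: z_0.025 = ±1.960
p-value < 0.0001
Decision: reject H₀ at α = 0.05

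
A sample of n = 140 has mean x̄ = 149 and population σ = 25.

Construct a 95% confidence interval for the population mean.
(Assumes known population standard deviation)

Answer: (144.8587, 153.1413)

Derivation:
Confidence level: 95%, α = 0.05
z_0.025 = 1.960
SE = σ/√n = 25/√140 = 2.1129
Margin of error = 1.960 × 2.1129 = 4.1413
CI: x̄ ± margin = 149 ± 4.1413
CI: (144.8587, 153.1413)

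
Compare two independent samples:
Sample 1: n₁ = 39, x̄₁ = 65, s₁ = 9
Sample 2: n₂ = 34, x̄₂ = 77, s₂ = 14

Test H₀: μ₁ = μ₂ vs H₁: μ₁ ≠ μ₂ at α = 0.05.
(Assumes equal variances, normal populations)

Pooled variance: s²_p = [38×9² + 33×14²]/(71) = 134.4507
s_p = 11.5953
SE = s_p×√(1/n₁ + 1/n₂) = 11.5953×√(1/39 + 1/34) = 2.7206
t = (x̄₁ - x̄₂)/SE = (65 - 77)/2.7206 = -4.4108
df = 71, t-critical = ±1.994
Decision: reject H₀

Answer: t = -4.4108, reject H₀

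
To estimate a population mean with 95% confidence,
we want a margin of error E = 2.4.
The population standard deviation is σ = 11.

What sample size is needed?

z_0.025 = 1.960
n = (z×σ/E)² = (1.960×11/2.4)²
n = 80.7003
Round up: n = 81

Answer: n = 81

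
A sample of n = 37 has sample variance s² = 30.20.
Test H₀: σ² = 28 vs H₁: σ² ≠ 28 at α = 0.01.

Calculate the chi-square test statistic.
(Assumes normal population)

Answer: χ² = 38.8286, fail to reject H₀

Derivation:
df = n - 1 = 36
χ² = (n-1)s²/σ₀² = 36×30.20/28 = 38.8286
Critical values: χ²_{0.995,36} = 17.887, χ²_{0.005,36} = 61.581
Rejection region: χ² < 17.887 or χ² > 61.581
Decision: fail to reject H₀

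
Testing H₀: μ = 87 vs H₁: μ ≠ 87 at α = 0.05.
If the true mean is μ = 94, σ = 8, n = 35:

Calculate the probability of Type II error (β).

Answer: β ≈ 0.0006

Derivation:
SE = σ/√n = 8/√35 = 1.3522
Critical values: μ₀ ± z_0.025×SE = 87 ± 1.960×1.3522
Acceptance region: (84.3497, 89.6503)
Under H₁ (μ = 94): z_high = (89.6503 - 94)/1.3522 = -3.2168, z_low = (84.3497 - 94)/1.3522 = -7.1367
β = P(not reject | H₁) = Φ(-3.2168) - Φ(-7.1367) ≈ 0.0006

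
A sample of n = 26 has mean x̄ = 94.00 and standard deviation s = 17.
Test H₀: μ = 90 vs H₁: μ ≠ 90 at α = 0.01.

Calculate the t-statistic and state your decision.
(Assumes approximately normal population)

Answer: t = 1.1998, fail to reject H₀

Derivation:
df = n - 1 = 25
SE = s/√n = 17/√26 = 3.3340
t = (x̄ - μ₀)/SE = (94.00 - 90)/3.3340 = 1.1998
Critical value: t_{0.005,25} = ±2.787
p-value ≈ 0.2415
Decision: fail to reject H₀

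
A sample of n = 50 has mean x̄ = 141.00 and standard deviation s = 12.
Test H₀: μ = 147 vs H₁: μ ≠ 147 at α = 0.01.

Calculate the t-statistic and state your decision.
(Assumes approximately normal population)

Answer: t = -3.5354, reject H₀

Derivation:
df = n - 1 = 49
SE = s/√n = 12/√50 = 1.6971
t = (x̄ - μ₀)/SE = (141.00 - 147)/1.6971 = -3.5354
Critical value: t_{0.005,49} = ±2.680
p-value ≈ 0.0009
Decision: reject H₀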